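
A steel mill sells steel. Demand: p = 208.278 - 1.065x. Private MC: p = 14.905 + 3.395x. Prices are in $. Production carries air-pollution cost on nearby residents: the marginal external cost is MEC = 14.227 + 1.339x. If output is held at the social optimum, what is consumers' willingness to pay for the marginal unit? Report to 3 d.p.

P = $175.377

Social marginal cost = private MC + MEC = 29.132 + 4.734x.
Set SMC = demand: 29.132 + 4.734x = 208.278 - 1.065x → x* = 30.8926.
Consumer price on the demand curve at x*: 208.278 − 1.065×30.8926 = 175.3774.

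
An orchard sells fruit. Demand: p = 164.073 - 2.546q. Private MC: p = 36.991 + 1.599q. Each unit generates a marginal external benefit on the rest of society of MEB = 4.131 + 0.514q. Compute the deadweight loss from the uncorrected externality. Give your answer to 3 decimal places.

Market equilibrium (private): 36.991 + 1.599q = 164.073 - 2.546q → q_m = 30.6591.
Social marginal cost = private MC − MEB = 32.860 + 1.085q.
Set SMC = demand: 32.860 + 1.085q = 164.073 - 2.546q → q* = 36.1369.
Between q* and q_m the wedge demand − SMC runs linearly from 0 to MEB(q_m), so the loss is a triangle.
DWL = ½ × 5.4778 × 19.8898 = 54.4762.

DWL = 54.476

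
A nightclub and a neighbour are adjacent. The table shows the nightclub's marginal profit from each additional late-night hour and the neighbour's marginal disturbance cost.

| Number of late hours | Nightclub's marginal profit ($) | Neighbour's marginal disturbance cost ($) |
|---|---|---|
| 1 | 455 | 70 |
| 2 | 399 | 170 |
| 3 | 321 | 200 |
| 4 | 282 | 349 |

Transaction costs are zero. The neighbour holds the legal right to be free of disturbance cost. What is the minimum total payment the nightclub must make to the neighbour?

Efficient level: marginal profit ≥ marginal disturbance cost through level 3, so k* = 3.
With the neighbour holding the right, the nightclub must at least compensate total damage at k*: 70 + 170 + 200 = 440.

$440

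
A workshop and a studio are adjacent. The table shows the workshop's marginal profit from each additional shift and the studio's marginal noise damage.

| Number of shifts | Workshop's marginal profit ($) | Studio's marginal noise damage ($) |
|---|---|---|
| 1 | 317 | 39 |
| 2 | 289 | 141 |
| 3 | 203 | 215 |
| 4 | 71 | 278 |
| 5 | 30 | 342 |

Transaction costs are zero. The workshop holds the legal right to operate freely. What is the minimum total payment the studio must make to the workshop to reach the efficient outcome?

Left alone the workshop would choose level 5 (marginal profit stays positive).
Efficient level: k* = 2 (marginal profit ≥ marginal noise damage through 2).
The studio must at least cover the workshop's forgone profit from cutting 5→2: 203 + 71 + 30 = 304.

$304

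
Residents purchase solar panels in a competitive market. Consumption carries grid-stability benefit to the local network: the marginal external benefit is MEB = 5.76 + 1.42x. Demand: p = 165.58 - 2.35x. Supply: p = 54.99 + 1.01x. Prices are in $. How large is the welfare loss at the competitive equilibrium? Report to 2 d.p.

DWL = $710.30

Market equilibrium (private): 54.99 + 1.01x = 165.58 - 2.35x → x_m = 32.9137.
Social marginal benefit = demand + MEB = 171.34 - 0.93x.
Set SMB = MC: 171.34 - 0.93x = 54.99 + 1.01x → x* = 59.9742.
The loss is the area between SMB and MC from x* to x_m; with linear curves that's a triangle of height MEB(x_m).
DWL = ½ × 27.0605 × 52.4974 = 710.3029.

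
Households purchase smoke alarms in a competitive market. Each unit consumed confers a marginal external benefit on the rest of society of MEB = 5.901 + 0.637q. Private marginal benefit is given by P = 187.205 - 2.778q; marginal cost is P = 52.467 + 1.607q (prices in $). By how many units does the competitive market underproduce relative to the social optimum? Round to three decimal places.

Market equilibrium (private): 52.467 + 1.607q = 187.205 - 2.778q → q_m = 30.7270.
Social marginal benefit = demand + MEB = 193.106 - 2.141q.
Set SMB = MC: 193.106 - 2.141q = 52.467 + 1.607q → q* = 37.5237.
Gap = |30.7270 − 37.5237| = 6.7967.

6.797 units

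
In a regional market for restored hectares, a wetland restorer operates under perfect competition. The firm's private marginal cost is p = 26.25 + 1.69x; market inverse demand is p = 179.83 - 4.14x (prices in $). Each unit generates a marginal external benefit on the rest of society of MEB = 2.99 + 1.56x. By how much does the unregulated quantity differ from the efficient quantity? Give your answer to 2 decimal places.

10.32 units

Market equilibrium (private): 26.25 + 1.69x = 179.83 - 4.14x → x_m = 26.3431.
Social marginal cost = private MC − MEB = 23.26 + 0.13x.
Set SMC = demand: 23.26 + 0.13x = 179.83 - 4.14x → x* = 36.6674.
Gap = |26.3431 − 36.6674| = 10.3243.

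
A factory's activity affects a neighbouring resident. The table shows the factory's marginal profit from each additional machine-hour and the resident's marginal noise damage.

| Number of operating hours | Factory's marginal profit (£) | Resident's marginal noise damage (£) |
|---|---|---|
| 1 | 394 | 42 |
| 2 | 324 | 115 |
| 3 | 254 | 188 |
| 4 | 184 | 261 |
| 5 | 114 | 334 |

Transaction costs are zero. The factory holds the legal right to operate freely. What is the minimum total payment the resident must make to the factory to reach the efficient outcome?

£298

Left alone the factory would choose level 5 (marginal profit stays positive).
Efficient level: k* = 3 (marginal profit ≥ marginal noise damage through 3).
The resident must at least cover the factory's forgone profit from cutting 5→3: 184 + 114 = 298.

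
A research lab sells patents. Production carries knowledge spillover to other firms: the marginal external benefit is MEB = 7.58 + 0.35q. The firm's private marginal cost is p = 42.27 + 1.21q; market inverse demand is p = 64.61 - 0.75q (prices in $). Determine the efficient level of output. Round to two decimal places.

q* = 18.58

Social marginal cost = private MC − MEB = 34.69 + 0.86q.
Set SMC = demand: 34.69 + 0.86q = 64.61 - 0.75q → q* = 18.5839.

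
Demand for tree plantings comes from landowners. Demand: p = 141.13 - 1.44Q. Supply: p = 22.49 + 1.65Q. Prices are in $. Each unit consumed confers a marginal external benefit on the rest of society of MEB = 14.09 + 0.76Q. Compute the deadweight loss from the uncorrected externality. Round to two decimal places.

DWL = $401.78

Market equilibrium (private): 22.49 + 1.65Q = 141.13 - 1.44Q → Q_m = 38.3948.
Social marginal benefit = demand + MEB = 155.22 - 0.68Q.
Set SMB = MC: 155.22 - 0.68Q = 22.49 + 1.65Q → Q* = 56.9657.
The loss is the area between SMB and MC from Q* to Q_m; with linear curves that's a triangle of height MEB(Q_m).
DWL = ½ × 18.5709 × 43.2701 = 401.7824.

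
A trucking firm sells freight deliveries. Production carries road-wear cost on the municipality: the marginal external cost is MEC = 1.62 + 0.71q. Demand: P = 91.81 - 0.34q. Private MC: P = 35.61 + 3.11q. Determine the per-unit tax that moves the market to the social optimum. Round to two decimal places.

Social marginal cost = private MC + MEC = 37.23 + 3.82q.
Set SMC = demand: 37.23 + 3.82q = 91.81 - 0.34q → q* = 13.1202.
The Pigouvian tax equals MEC at q*: 1.62 + 0.71×13.1202 = 10.9353.

tax = 10.94 per unit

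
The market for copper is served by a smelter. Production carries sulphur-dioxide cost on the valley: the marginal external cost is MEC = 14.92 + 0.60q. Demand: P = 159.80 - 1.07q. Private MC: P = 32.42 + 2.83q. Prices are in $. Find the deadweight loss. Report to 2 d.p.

DWL = $132.38

Market equilibrium (private): 32.42 + 2.83q = 159.80 - 1.07q → q_m = 32.6615.
Social marginal cost = private MC + MEC = 47.34 + 3.43q.
Set SMC = demand: 47.34 + 3.43q = 159.80 - 1.07q → q* = 24.9911.
The loss is the area between SMC and demand from q* to q_m; with linear curves that's a triangle of height MEC(q_m).
DWL = ½ × 7.6704 × 34.5169 = 132.3792.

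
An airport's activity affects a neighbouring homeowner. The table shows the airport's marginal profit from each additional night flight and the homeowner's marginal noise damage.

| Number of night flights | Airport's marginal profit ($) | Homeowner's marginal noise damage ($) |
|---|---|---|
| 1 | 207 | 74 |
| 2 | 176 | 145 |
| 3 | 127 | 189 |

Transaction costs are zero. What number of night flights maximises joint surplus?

Bargaining reaches the level where marginal profit last exceeds marginal noise damage.
That holds through level 2 (176 ≥ 145) but not at 3 (127 < 189).

2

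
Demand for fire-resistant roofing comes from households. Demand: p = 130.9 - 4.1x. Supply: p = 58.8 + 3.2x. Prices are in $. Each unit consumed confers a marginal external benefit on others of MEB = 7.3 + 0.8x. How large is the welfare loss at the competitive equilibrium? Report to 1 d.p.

DWL = $17.8

Market equilibrium (private): 58.8 + 3.2x = 130.9 - 4.1x → x_m = 9.8767.
Social marginal benefit = demand + MEB = 138.2 - 3.3x.
Set SMB = MC: 138.2 - 3.3x = 58.8 + 3.2x → x* = 12.2154.
The welfare-loss triangle has base |x_m − x*| and height MEB(x_m) (the vertical gap between SMB and MC is zero at x* and MEB at x_m).
DWL = ½ × 2.3387 × 15.2014 = 17.7758.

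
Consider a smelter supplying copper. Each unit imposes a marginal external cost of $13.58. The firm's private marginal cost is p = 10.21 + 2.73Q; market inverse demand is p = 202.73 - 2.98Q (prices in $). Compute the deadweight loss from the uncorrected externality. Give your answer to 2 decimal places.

Market equilibrium (private): 10.21 + 2.73Q = 202.73 - 2.98Q → Q_m = 33.7163.
Social marginal cost = private MC + MEC = 23.79 + 2.73Q.
Set SMC = demand: 23.79 + 2.73Q = 202.73 - 2.98Q → Q* = 31.3380.
Between Q* and Q_m the wedge SMC − demand runs linearly from 0 to MEC(Q_m), so the loss is a triangle.
DWL = ½ × 2.3783 × 13.5800 = 16.1487.

DWL = $16.15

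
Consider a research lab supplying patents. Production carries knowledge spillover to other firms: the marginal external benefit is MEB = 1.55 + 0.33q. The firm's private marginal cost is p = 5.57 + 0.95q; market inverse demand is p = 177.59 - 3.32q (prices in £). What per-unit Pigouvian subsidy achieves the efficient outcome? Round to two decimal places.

subsidy = £16.09 per unit

Social marginal cost = private MC − MEB = 4.02 + 0.62q.
Set SMC = demand: 4.02 + 0.62q = 177.59 - 3.32q → q* = 44.0533.
The Pigouvian subsidy equals MEB at q*: 1.55 + 0.33×44.0533 = 16.0876.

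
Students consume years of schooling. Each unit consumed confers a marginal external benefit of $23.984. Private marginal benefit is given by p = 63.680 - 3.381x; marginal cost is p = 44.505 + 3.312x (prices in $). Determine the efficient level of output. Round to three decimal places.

Social marginal benefit = demand + MEB = 87.664 - 3.381x.
Set SMB = MC: 87.664 - 3.381x = 44.505 + 3.312x → x* = 6.4484.

x* = 6.448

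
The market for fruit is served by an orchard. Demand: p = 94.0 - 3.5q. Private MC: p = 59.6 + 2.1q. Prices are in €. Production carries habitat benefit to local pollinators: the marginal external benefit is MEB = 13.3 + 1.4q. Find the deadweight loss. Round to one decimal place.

DWL = €57.1

Market equilibrium (private): 59.6 + 2.1q = 94.0 - 3.5q → q_m = 6.1429.
Social marginal cost = private MC − MEB = 46.3 + 0.7q.
Set SMC = demand: 46.3 + 0.7q = 94.0 - 3.5q → q* = 11.3571.
Between q* and q_m the wedge demand − SMC runs linearly from 0 to MEB(q_m), so the loss is a triangle.
DWL = ½ × 5.2142 × 21.9000 = 57.0955.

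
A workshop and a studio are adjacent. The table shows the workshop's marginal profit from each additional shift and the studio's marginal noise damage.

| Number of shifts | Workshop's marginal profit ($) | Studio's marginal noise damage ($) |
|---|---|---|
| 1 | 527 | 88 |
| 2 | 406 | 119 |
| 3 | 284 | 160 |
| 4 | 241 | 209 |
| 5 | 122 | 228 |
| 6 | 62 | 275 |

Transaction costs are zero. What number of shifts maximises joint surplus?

4

Bargaining reaches the level where marginal profit last exceeds marginal noise damage.
That holds through level 4 (241 ≥ 209) but not at 5 (122 < 228).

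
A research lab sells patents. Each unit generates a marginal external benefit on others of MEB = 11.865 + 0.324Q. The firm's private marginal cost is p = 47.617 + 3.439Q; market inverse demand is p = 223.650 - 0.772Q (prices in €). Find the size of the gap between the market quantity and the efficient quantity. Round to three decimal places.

Market equilibrium (private): 47.617 + 3.439Q = 223.650 - 0.772Q → Q_m = 41.8031.
Social marginal cost = private MC − MEB = 35.752 + 3.115Q.
Set SMC = demand: 35.752 + 3.115Q = 223.650 - 0.772Q → Q* = 48.3401.
Gap = |41.8031 − 48.3401| = 6.5370.

6.537 units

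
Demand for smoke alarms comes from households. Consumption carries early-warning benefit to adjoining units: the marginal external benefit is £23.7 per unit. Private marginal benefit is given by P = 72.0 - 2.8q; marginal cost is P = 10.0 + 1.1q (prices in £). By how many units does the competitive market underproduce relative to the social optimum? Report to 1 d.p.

Market equilibrium (private): 10.0 + 1.1q = 72.0 - 2.8q → q_m = 15.8974.
Social marginal benefit = demand + MEB = 95.7 - 2.8q.
Set SMB = MC: 95.7 - 2.8q = 10.0 + 1.1q → q* = 21.9744.
Gap = |15.8974 − 21.9744| = 6.0770.

6.1 units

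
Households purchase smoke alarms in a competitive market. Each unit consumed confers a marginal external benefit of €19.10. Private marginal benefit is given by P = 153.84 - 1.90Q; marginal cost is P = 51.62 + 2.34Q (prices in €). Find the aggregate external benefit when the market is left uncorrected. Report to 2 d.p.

Market equilibrium (private): 51.62 + 2.34Q = 153.84 - 1.90Q → Q_m = 24.1085.
Total external benefit = MEB × Q_m = 19.10 × 24.1085 = 460.4724.

€460.47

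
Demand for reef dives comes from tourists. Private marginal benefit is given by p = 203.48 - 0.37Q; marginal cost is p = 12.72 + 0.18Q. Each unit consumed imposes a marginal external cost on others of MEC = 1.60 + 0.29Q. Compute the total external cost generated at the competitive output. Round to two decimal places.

Market equilibrium (private): 12.72 + 0.18Q = 203.48 - 0.37Q → Q_m = 346.8364.
Total external cost = ∫₀^{Q_m} (1.60 + 0.29Q) dQ = 1.60×346.8364 + ½×0.29×346.8364² = 17997.7841.

17997.78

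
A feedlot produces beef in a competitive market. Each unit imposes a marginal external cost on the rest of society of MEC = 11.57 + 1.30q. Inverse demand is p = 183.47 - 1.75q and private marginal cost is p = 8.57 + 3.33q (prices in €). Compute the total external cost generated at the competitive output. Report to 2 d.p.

€1168.83

Market equilibrium (private): 8.57 + 3.33q = 183.47 - 1.75q → q_m = 34.4291.
Total external cost = ∫₀^{q_m} (11.57 + 1.30q) dq = 11.57×34.4291 + ½×1.30×34.4291² = 1168.8306.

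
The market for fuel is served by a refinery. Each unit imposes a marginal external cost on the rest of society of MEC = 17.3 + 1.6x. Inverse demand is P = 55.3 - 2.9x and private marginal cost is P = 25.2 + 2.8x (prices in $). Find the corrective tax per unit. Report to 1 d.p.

Social marginal cost = private MC + MEC = 42.5 + 4.4x.
Set SMC = demand: 42.5 + 4.4x = 55.3 - 2.9x → x* = 1.7534.
The Pigouvian tax equals MEC at x*: 17.3 + 1.6×1.7534 = 20.1054.

tax = $20.1 per unit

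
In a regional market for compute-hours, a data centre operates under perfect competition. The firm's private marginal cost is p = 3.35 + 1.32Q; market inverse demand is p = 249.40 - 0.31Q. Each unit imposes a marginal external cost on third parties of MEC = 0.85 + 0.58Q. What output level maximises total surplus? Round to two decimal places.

Q* = 110.95

Social marginal cost = private MC + MEC = 4.20 + 1.90Q.
Set SMC = demand: 4.20 + 1.90Q = 249.40 - 0.31Q → Q* = 110.9502.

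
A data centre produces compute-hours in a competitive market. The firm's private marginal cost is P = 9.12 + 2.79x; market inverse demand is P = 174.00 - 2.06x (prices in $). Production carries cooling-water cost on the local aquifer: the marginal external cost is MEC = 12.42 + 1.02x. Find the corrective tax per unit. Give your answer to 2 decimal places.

Social marginal cost = private MC + MEC = 21.54 + 3.81x.
Set SMC = demand: 21.54 + 3.81x = 174.00 - 2.06x → x* = 25.9727.
The Pigouvian tax equals MEC at x*: 12.42 + 1.02×25.9727 = 38.9122.

tax = $38.91 per unit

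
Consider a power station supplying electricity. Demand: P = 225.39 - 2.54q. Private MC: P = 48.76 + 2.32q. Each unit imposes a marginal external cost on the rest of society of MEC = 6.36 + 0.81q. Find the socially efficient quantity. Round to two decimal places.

q* = 30.03

Social marginal cost = private MC + MEC = 55.12 + 3.13q.
Set SMC = demand: 55.12 + 3.13q = 225.39 - 2.54q → q* = 30.0300.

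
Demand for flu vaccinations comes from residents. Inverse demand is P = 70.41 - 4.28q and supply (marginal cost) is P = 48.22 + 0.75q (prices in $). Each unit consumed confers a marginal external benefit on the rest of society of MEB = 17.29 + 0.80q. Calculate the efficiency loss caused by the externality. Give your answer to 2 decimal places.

DWL = $51.23

Market equilibrium (private): 48.22 + 0.75q = 70.41 - 4.28q → q_m = 4.4115.
Social marginal benefit = demand + MEB = 87.70 - 3.48q.
Set SMB = MC: 87.70 - 3.48q = 48.22 + 0.75q → q* = 9.3333.
Height of the DWL triangle at q_m is SMB(q_m) − MC(q_m) = MEB(q_m) = 20.8192.
DWL = ½ × 4.9218 × 20.8192 = 51.2340.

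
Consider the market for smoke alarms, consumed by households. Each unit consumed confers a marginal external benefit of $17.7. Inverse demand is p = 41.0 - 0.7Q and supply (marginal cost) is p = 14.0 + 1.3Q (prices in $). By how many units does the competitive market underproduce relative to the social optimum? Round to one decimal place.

Market equilibrium (private): 14.0 + 1.3Q = 41.0 - 0.7Q → Q_m = 13.5000.
Social marginal benefit = demand + MEB = 58.7 - 0.7Q.
Set SMB = MC: 58.7 - 0.7Q = 14.0 + 1.3Q → Q* = 22.3500.
Gap = |13.5000 − 22.3500| = 8.8500.

8.9 units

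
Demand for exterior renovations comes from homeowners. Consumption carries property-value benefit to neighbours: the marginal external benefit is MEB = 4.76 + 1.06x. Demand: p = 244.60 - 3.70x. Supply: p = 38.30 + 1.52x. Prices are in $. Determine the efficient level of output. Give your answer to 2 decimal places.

x* = 50.74

Social marginal benefit = demand + MEB = 249.36 - 2.64x.
Set SMB = MC: 249.36 - 2.64x = 38.30 + 1.52x → x* = 50.7356.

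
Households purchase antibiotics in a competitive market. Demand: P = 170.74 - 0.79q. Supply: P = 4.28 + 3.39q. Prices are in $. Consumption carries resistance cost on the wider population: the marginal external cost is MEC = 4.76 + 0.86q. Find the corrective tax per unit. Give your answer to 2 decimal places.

Social marginal benefit = demand − MEC = 165.98 - 1.65q.
Set SMB = MC: 165.98 - 1.65q = 4.28 + 3.39q → q* = 32.0833.
The Pigouvian tax equals MEC at q*: 4.76 + 0.86×32.0833 = 32.3516.

tax = $32.35 per unit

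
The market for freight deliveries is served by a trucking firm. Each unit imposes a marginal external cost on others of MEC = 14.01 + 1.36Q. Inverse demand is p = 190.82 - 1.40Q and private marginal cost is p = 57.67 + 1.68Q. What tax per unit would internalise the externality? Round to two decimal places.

tax = 50.50 per unit

Social marginal cost = private MC + MEC = 71.68 + 3.04Q.
Set SMC = demand: 71.68 + 3.04Q = 190.82 - 1.40Q → Q* = 26.8333.
The Pigouvian tax equals MEC at Q*: 14.01 + 1.36×26.8333 = 50.5033.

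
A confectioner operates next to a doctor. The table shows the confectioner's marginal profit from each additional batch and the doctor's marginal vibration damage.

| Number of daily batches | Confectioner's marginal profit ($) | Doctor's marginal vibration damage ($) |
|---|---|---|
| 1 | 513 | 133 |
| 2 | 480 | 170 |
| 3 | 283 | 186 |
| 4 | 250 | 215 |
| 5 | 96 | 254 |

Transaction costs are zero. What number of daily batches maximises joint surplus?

Bargaining reaches the level where marginal profit last exceeds marginal vibration damage.
That holds through level 4 (250 ≥ 215) but not at 5 (96 < 254).

4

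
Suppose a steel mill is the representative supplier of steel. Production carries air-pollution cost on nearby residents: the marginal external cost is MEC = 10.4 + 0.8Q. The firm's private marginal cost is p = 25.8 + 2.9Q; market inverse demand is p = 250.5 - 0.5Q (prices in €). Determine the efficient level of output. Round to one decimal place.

Social marginal cost = private MC + MEC = 36.2 + 3.7Q.
Set SMC = demand: 36.2 + 3.7Q = 250.5 - 0.5Q → Q* = 51.0238.

Q* = 51.0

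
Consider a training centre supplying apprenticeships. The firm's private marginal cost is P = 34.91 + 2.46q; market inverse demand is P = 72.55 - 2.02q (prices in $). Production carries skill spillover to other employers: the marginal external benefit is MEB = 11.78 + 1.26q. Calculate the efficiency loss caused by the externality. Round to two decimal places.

Market equilibrium (private): 34.91 + 2.46q = 72.55 - 2.02q → q_m = 8.4018.
Social marginal cost = private MC − MEB = 23.13 + 1.20q.
Set SMC = demand: 23.13 + 1.20q = 72.55 - 2.02q → q* = 15.3478.
Height of the DWL triangle at q_m is demand(q_m) − SMC(q_m) = MEB(q_m) = 22.3663.
DWL = ½ × 6.9460 × 22.3663 = 77.6782.

DWL = $77.68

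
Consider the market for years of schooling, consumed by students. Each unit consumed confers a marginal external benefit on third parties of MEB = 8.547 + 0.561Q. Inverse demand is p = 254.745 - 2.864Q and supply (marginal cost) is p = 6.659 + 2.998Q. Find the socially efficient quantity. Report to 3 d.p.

Social marginal benefit = demand + MEB = 263.292 - 2.303Q.
Set SMB = MC: 263.292 - 2.303Q = 6.659 + 2.998Q → Q* = 48.4122.

Q* = 48.412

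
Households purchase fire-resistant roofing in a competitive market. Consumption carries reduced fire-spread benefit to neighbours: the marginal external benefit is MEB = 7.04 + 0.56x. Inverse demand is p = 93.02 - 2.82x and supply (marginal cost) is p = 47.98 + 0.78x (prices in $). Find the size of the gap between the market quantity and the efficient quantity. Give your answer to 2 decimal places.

Market equilibrium (private): 47.98 + 0.78x = 93.02 - 2.82x → x_m = 12.5111.
Social marginal benefit = demand + MEB = 100.06 - 2.26x.
Set SMB = MC: 100.06 - 2.26x = 47.98 + 0.78x → x* = 17.1316.
Gap = |12.5111 − 17.1316| = 4.6205.

4.62 units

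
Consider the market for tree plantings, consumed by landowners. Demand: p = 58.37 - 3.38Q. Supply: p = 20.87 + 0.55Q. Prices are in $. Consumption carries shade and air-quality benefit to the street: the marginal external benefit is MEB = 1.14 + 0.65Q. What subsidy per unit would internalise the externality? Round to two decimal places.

Social marginal benefit = demand + MEB = 59.51 - 2.73Q.
Set SMB = MC: 59.51 - 2.73Q = 20.87 + 0.55Q → Q* = 11.7805.
The Pigouvian subsidy equals MEB at Q*: 1.14 + 0.65×11.7805 = 8.7973.

subsidy = $8.80 per unit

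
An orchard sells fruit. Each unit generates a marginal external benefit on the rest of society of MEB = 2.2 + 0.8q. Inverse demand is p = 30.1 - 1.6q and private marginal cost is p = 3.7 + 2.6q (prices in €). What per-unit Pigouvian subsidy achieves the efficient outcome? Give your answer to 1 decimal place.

Social marginal cost = private MC − MEB = 1.5 + 1.8q.
Set SMC = demand: 1.5 + 1.8q = 30.1 - 1.6q → q* = 8.4118.
The Pigouvian subsidy equals MEB at q*: 2.2 + 0.8×8.4118 = 8.9294.

subsidy = €8.9 per unit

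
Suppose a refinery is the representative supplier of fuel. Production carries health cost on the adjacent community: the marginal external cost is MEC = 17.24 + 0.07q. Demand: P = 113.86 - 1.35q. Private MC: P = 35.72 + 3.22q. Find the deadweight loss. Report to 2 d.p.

DWL = 36.63

Market equilibrium (private): 35.72 + 3.22q = 113.86 - 1.35q → q_m = 17.0985.
Social marginal cost = private MC + MEC = 52.96 + 3.29q.
Set SMC = demand: 52.96 + 3.29q = 113.86 - 1.35q → q* = 13.1250.
The welfare-loss triangle has base |q_m − q*| and height MEC(q_m) (the vertical gap between SMC and demand is zero at q* and MEC at q_m).
DWL = ½ × 3.9735 × 18.4369 = 36.6295.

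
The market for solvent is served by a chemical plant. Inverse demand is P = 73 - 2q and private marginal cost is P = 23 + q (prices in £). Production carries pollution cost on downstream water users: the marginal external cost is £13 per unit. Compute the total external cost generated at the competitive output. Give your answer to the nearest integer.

Market equilibrium (private): 23 + q = 73 - 2q → q_m = 16.6667.
Total external cost = MEC × q_m = 13 × 16.6667 = 216.6671.

£217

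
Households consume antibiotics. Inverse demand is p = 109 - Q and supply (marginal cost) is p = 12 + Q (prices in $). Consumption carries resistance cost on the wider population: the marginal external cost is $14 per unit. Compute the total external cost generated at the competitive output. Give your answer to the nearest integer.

Market equilibrium (private): 12 + Q = 109 - Q → Q_m = 48.5000.
Total external cost = MEC × Q_m = 14 × 48.5000 = 679.0000.

$679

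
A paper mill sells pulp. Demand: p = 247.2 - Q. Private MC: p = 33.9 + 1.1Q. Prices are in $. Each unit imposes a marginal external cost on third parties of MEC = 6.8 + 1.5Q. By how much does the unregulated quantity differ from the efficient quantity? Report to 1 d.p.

Market equilibrium (private): 33.9 + 1.1Q = 247.2 - Q → Q_m = 101.5714.
Social marginal cost = private MC + MEC = 40.7 + 2.6Q.
Set SMC = demand: 40.7 + 2.6Q = 247.2 - Q → Q* = 57.3611.
Gap = |101.5714 − 57.3611| = 44.2103.

44.2 units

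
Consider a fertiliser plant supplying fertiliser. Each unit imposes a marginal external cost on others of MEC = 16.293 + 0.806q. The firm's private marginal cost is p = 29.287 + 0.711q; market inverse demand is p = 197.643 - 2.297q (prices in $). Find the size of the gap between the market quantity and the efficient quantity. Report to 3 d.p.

Market equilibrium (private): 29.287 + 0.711q = 197.643 - 2.297q → q_m = 55.9694.
Social marginal cost = private MC + MEC = 45.580 + 1.517q.
Set SMC = demand: 45.580 + 1.517q = 197.643 - 2.297q → q* = 39.8697.
Gap = |55.9694 − 39.8697| = 16.0997.

16.100 units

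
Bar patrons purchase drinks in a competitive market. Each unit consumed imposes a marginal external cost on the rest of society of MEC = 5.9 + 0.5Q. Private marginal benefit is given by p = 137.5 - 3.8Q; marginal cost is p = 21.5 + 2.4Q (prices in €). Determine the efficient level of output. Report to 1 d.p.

Q* = 16.4

Social marginal benefit = demand − MEC = 131.6 - 4.3Q.
Set SMB = MC: 131.6 - 4.3Q = 21.5 + 2.4Q → Q* = 16.4328.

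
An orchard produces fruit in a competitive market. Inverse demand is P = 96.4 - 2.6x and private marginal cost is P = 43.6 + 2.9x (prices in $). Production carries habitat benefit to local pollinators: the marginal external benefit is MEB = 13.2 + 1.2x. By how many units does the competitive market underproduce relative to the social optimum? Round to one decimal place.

Market equilibrium (private): 43.6 + 2.9x = 96.4 - 2.6x → x_m = 9.6000.
Social marginal cost = private MC − MEB = 30.4 + 1.7x.
Set SMC = demand: 30.4 + 1.7x = 96.4 - 2.6x → x* = 15.3488.
Gap = |9.6000 − 15.3488| = 5.7488.

5.7 units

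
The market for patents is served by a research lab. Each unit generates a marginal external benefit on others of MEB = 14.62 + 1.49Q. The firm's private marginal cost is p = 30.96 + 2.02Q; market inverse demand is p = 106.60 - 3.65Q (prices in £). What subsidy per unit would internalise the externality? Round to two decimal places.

subsidy = £46.79 per unit

Social marginal cost = private MC − MEB = 16.34 + 0.53Q.
Set SMC = demand: 16.34 + 0.53Q = 106.60 - 3.65Q → Q* = 21.5933.
The Pigouvian subsidy equals MEB at Q*: 14.62 + 1.49×21.5933 = 46.7940.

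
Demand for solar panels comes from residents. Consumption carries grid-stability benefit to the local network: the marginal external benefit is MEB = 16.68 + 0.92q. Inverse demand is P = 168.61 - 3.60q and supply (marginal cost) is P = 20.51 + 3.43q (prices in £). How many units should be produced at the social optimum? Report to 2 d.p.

q* = 26.97

Social marginal benefit = demand + MEB = 185.29 - 2.68q.
Set SMB = MC: 185.29 - 2.68q = 20.51 + 3.43q → q* = 26.9689.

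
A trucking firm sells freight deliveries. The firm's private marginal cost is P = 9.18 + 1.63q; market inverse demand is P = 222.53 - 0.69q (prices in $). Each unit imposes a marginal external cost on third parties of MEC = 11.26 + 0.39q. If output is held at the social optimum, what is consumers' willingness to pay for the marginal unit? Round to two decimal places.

P = $171.08

Social marginal cost = private MC + MEC = 20.44 + 2.02q.
Set SMC = demand: 20.44 + 2.02q = 222.53 - 0.69q → q* = 74.5720.
Consumer price on the demand curve at q*: 222.53 − 0.69×74.5720 = 171.0753.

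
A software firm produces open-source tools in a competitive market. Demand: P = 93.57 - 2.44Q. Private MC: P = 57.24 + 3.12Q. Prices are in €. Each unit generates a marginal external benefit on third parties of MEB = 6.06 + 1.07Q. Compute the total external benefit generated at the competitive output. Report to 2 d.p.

Market equilibrium (private): 57.24 + 3.12Q = 93.57 - 2.44Q → Q_m = 6.5342.
Total external benefit = ∫₀^{Q_m} (6.06 + 1.07Q) dQ = 6.06×6.5342 + ½×1.07×6.5342² = 62.4395.

€62.44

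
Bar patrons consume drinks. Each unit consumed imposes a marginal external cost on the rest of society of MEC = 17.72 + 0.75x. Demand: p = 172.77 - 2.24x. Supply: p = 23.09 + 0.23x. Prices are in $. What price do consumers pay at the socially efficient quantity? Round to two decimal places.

P = $80.97

Social marginal benefit = demand − MEC = 155.05 - 2.99x.
Set SMB = MC: 155.05 - 2.99x = 23.09 + 0.23x → x* = 40.9814.
Consumer price on the demand curve at x*: 172.77 − 2.24×40.9814 = 80.9717.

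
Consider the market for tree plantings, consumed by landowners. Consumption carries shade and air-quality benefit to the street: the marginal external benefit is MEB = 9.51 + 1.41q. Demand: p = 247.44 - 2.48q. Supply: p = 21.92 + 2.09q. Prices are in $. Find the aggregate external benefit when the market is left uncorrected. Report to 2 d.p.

$2186.13

Market equilibrium (private): 21.92 + 2.09q = 247.44 - 2.48q → q_m = 49.3479.
Total external benefit = ∫₀^{q_m} (9.51 + 1.41q) dq = 9.51×49.3479 + ½×1.41×49.3479² = 2186.1253.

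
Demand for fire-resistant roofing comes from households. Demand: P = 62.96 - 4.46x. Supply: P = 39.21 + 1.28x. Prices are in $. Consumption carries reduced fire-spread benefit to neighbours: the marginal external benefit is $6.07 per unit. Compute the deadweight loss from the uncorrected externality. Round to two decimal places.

DWL = $3.21

Market equilibrium (private): 39.21 + 1.28x = 62.96 - 4.46x → x_m = 4.1376.
Social marginal benefit = demand + MEB = 69.03 - 4.46x.
Set SMB = MC: 69.03 - 4.46x = 39.21 + 1.28x → x* = 5.1951.
Height of the DWL triangle at x_m is SMB(x_m) − MC(x_m) = MEB(x_m) = 6.0700.
DWL = ½ × 1.0575 × 6.0700 = 3.2095.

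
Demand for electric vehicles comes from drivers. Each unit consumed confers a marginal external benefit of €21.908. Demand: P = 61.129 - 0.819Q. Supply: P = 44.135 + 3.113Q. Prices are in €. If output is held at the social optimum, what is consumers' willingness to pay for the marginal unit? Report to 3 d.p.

Social marginal benefit = demand + MEB = 83.037 - 0.819Q.
Set SMB = MC: 83.037 - 0.819Q = 44.135 + 3.113Q → Q* = 9.8937.
Consumer price on the demand curve at Q*: 61.129 − 0.819×9.8937 = 53.0261.

P = €53.026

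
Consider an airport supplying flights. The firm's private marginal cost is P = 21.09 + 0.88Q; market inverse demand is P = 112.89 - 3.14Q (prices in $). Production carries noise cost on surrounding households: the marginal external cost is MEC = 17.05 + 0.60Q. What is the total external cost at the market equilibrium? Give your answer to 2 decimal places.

Market equilibrium (private): 21.09 + 0.88Q = 112.89 - 3.14Q → Q_m = 22.8358.
Total external cost = ∫₀^{Q_m} (17.05 + 0.60Q) dQ = 17.05×22.8358 + ½×0.60×22.8358² = 545.7925.

$545.79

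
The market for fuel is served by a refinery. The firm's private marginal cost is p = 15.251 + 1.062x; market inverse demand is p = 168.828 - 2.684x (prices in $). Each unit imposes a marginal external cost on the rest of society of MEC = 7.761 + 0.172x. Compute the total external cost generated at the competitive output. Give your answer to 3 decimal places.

$462.731

Market equilibrium (private): 15.251 + 1.062x = 168.828 - 2.684x → x_m = 40.9976.
Total external cost = ∫₀^{x_m} (7.761 + 0.172x) dx = 7.761×40.9976 + ½×0.172×40.9976² = 462.7314.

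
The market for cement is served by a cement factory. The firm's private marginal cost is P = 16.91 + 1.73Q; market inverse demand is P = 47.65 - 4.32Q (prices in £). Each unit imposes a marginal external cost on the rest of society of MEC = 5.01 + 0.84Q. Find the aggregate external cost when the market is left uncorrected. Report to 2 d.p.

£36.30

Market equilibrium (private): 16.91 + 1.73Q = 47.65 - 4.32Q → Q_m = 5.0810.
Total external cost = ∫₀^{Q_m} (5.01 + 0.84Q) dQ = 5.01×5.0810 + ½×0.84×5.0810² = 36.2988.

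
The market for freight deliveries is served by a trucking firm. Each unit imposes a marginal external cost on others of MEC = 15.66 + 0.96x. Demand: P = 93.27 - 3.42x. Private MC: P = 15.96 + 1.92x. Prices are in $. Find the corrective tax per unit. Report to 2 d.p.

Social marginal cost = private MC + MEC = 31.62 + 2.88x.
Set SMC = demand: 31.62 + 2.88x = 93.27 - 3.42x → x* = 9.7857.
The Pigouvian tax equals MEC at x*: 15.66 + 0.96×9.7857 = 25.0543.

tax = $25.05 per unit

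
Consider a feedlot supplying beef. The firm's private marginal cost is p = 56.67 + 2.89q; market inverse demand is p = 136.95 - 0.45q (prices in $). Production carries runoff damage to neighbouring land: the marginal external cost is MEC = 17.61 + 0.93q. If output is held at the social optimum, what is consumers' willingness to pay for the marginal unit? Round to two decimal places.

Social marginal cost = private MC + MEC = 74.28 + 3.82q.
Set SMC = demand: 74.28 + 3.82q = 136.95 - 0.45q → q* = 14.6768.
Consumer price on the demand curve at q*: 136.95 − 0.45×14.6768 = 130.3454.

P = $130.35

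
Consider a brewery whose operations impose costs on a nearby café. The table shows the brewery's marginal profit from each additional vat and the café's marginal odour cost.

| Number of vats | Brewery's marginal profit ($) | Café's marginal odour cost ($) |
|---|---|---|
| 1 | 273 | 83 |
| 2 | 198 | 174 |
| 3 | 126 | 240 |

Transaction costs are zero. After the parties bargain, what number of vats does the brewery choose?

2

Bargaining reaches the level where marginal profit last exceeds marginal odour cost.
That holds through level 2 (198 ≥ 174) but not at 3 (126 < 240).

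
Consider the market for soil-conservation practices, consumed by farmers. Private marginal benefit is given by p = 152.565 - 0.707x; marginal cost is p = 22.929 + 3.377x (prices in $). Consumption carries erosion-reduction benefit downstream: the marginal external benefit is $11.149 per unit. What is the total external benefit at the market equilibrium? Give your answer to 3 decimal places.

$353.896

Market equilibrium (private): 22.929 + 3.377x = 152.565 - 0.707x → x_m = 31.7424.
Total external benefit = MEB × x_m = 11.149 × 31.7424 = 353.8960.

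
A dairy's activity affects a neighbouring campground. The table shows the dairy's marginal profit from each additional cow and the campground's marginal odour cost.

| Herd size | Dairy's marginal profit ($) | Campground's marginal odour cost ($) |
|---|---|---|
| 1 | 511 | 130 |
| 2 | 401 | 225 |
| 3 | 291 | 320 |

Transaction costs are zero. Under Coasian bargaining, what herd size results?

2

Bargaining reaches the level where marginal profit last exceeds marginal odour cost.
That holds through level 2 (401 ≥ 225) but not at 3 (291 < 320).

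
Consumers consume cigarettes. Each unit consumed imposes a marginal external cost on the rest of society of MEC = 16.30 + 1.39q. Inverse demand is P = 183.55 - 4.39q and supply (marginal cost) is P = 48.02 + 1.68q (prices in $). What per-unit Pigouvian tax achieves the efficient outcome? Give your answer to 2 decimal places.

Social marginal benefit = demand − MEC = 167.25 - 5.78q.
Set SMB = MC: 167.25 - 5.78q = 48.02 + 1.68q → q* = 15.9826.
The Pigouvian tax equals MEC at q*: 16.30 + 1.39×15.9826 = 38.5158.

tax = $38.52 per unit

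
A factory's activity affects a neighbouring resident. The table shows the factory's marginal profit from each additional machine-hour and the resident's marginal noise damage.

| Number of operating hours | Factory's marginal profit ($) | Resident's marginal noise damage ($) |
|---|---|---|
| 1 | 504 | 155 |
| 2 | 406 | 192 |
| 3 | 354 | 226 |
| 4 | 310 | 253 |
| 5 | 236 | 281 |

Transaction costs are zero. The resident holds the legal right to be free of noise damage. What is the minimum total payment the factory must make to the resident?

Efficient level: marginal profit ≥ marginal noise damage through level 4, so k* = 4.
With the resident holding the right, the factory must at least compensate total damage at k*: 155 + 192 + 226 + 253 = 826.

$826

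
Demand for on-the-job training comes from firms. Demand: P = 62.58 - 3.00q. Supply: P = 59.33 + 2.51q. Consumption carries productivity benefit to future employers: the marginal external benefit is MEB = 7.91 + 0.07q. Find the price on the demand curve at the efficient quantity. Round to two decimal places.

P = 56.43

Social marginal benefit = demand + MEB = 70.49 - 2.93q.
Set SMB = MC: 70.49 - 2.93q = 59.33 + 2.51q → q* = 2.0515.
Consumer price on the demand curve at q*: 62.58 − 3.00×2.0515 = 56.4255.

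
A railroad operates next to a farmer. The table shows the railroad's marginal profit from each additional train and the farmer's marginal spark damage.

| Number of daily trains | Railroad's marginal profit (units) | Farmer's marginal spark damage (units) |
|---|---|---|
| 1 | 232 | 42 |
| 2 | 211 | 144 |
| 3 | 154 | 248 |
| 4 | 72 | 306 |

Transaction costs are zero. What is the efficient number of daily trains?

Bargaining reaches the level where marginal profit last exceeds marginal spark damage.
That holds through level 2 (211 ≥ 144) but not at 3 (154 < 248).

2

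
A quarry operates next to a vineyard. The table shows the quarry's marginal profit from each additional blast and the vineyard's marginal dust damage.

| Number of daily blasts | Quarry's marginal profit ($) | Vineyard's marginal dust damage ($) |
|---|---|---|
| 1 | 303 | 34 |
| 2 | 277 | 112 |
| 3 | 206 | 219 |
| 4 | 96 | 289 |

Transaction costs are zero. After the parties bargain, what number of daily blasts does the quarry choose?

Bargaining reaches the level where marginal profit last exceeds marginal dust damage.
That holds through level 2 (277 ≥ 112) but not at 3 (206 < 219).

2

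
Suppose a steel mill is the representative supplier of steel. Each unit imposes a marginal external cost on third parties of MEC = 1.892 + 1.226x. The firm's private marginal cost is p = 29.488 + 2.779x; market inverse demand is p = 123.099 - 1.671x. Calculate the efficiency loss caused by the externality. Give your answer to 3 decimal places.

DWL = 67.505

Market equilibrium (private): 29.488 + 2.779x = 123.099 - 1.671x → x_m = 21.0362.
Social marginal cost = private MC + MEC = 31.380 + 4.005x.
Set SMC = demand: 31.380 + 4.005x = 123.099 - 1.671x → x* = 16.1591.
Between x* and x_m the wedge SMC − demand runs linearly from 0 to MEC(x_m), so the loss is a triangle.
DWL = ½ × 4.8771 × 27.6824 = 67.5049.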